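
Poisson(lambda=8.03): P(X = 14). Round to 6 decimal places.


P = e^(-lam) * lam^k / k!
e^(-8.03) ≈ 0.0003255482
lam^k = 8.03^14 ≈ 4634657377125.807844
k! = 14! = 87178291200
P = 0.0003255482 * 4634657377125.807844 / 87178291200 ≈ 0.017307

0.017307


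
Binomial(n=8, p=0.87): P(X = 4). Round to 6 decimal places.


P = C(n,k) * p^k * (1-p)^(n-k)
C(8,4) = 70
p^k = 0.87^4 ≈ 0.5728976
(1-p)^(n-k) = 0.13^4 = 0.00028561
P = 70 * 0.5728976 * 0.00028561 ≈ 0.011454

0.011454


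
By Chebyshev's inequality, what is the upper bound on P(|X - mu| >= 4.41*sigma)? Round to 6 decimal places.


P <= 1/k^2
k^2 = 4.41^2 = 19.4481
1/k^2 = 1 / 19.4481 ≈ 0.05141890

0.051419


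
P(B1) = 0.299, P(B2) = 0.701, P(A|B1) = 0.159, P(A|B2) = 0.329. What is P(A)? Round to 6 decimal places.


P(A) = P(A|B1)*P(B1) + P(A|B2)*P(B2)
P(A|B1)*P(B1) = 0.159 * 0.299 = 0.047541
P(A|B2)*P(B2) = 0.329 * 0.701 = 0.230629
P(A) = 0.047541 + 0.230629 = 0.27817

0.278170


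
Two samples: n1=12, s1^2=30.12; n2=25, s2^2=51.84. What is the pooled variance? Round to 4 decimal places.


sp^2 = ((n1-1)*s1^2 + (n2-1)*s2^2)/(n1+n2-2)
(n1-1)*s1^2 = 11 * 30.12 = 331.32
(n2-1)*s2^2 = 24 * 51.84 = 1244.16
numerator = 331.32 + 1244.16 = 1575.48
n1+n2-2 = 35
sp^2 = 1575.48 / 35 = 39387/875 ≈ 45.013714

45.0137


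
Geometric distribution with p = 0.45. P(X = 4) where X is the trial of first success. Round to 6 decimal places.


P = (1-p)^(k-1) * p
(1-p)^(k-1) = 0.55^3 = 0.166375
P = 0.166375 * 0.45 = 0.07486875

0.074869


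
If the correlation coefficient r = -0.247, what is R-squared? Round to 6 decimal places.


R^2 = r^2 = (-0.247)^2 = 0.061009

0.061009


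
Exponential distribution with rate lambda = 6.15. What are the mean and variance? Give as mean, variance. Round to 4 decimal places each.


mean = 1/lam, var = 1/lam^2
mean = 1 / 6.15 = 20/123 ≈ 0.162602
lam^2 = 6.15^2 = 37.8225
var = 1 / 37.8225 ≈ 0.026439

0.1626, 0.0264


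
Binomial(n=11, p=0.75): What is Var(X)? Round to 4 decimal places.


Var = n*p*(1-p) = 11 * 0.75 * 0.25 = 2.0625

2.0625


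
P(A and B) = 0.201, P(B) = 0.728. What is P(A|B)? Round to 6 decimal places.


P(A|B) = P(A and B) / P(B) = 0.201 / 0.728 = 201/728 ≈ 0.27609890

0.276099


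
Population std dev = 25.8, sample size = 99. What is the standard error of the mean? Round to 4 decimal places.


SE = sigma / sqrt(n)
sqrt(99) ≈ 9.949874
SE = 25.8 / 9.949874 ≈ 2.592998

2.5930


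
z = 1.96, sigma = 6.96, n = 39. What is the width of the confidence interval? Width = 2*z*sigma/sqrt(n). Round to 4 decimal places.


width = 2*z*sigma/sqrt(n)
2*z*sigma = 2 * 1.96 * 6.96 = 27.2832
sqrt(39) ≈ 6.244998
width = 27.2832 / 6.244998 ≈ 4.368808

4.3688


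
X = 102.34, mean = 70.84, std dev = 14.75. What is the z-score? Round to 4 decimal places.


z = (X - mu) / sigma
X - mu = 102.34 - 70.84 = 31.5
z = 31.5 / 14.75 = 126/59 ≈ 2.135593

2.1356


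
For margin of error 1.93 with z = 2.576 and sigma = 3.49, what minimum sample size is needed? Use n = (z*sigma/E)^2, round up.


z*sigma/E = 2.576 * 3.49 / 1.93 ≈ 4.658155
(z*sigma/E)^2 ≈ 21.698412
round up: n = 22

22


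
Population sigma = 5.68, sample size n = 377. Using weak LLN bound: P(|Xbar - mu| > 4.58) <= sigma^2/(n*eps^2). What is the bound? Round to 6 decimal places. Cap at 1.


bound = min(1, sigma^2/(n*eps^2))
sigma^2 = 5.68^2 = 32.2624
n*eps^2 = 377 * 4.58^2 = 377 * 20.9764 = 7908.1028
sigma^2/(n*eps^2) = 32.2624 / 7908.1028 ≈ 0.00407966

0.004080


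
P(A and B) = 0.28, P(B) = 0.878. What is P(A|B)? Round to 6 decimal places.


P(A|B) = P(A and B) / P(B) = 0.28 / 0.878 = 140/439 ≈ 0.31890661

0.318907


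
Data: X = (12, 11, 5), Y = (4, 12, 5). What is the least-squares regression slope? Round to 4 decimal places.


b = sum((xi-xbar)(yi-ybar)) / sum((xi-xbar)^2)
n = 3, xbar = 28/3 ≈ 9.333333, ybar = 21/3 = 7
Sxy = sum((xi-xbar)(yi-ybar)) = 9
Sxx = sum((xi-xbar)^2) = 86/3 ≈ 28.666667
b = Sxy / Sxx = 27/86 ≈ 0.313953

0.3140


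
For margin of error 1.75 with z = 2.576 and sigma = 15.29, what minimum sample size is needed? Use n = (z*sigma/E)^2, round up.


z*sigma/E = 2.576 * 15.29 / 1.75 = 22.50688
(z*sigma/E)^2 ≈ 506.559647
round up: n = 507

507


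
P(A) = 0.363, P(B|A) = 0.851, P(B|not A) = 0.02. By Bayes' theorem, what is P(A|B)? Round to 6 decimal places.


P(A|B) = P(B|A)*P(A) / P(B), P(B) = P(B|A)*P(A) + P(B|not A)*P(not A)
P(B|A)*P(A) = 0.851 * 0.363 = 0.308913
P(B|not A)*P(not A) = 0.02 * 0.637 = 0.01274
P(B) = 0.308913 + 0.01274 = 0.321653
P(A|B) = 0.308913 / 0.321653 ≈ 0.96039210

0.960392


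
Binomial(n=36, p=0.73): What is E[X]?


E[X] = n*p = 36 * 0.73 = 26.28

26.28


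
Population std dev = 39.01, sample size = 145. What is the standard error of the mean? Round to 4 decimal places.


SE = sigma / sqrt(n)
sqrt(145) ≈ 12.041595
SE = 39.01 / 12.041595 ≈ 3.239604

3.2396


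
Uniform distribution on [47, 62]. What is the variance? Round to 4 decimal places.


Var = (b-a)^2 / 12
(b-a)^2 = (62 - 47)^2 = 225
Var = 225/12 = 18.75

18.7500


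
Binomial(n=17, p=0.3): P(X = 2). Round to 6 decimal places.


P = C(n,k) * p^k * (1-p)^(n-k)
C(17,2) = 136
p^k = 0.3^2 = 0.09
(1-p)^(n-k) = 0.7^15 ≈ 0.004747562
P = 136 * 0.09 * 0.004747562 ≈ 0.058110

0.058110


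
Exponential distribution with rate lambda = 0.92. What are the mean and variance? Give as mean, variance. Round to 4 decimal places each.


mean = 1/lam, var = 1/lam^2
mean = 1 / 0.92 = 25/23 ≈ 1.086957
lam^2 = 0.92^2 = 0.8464
var = 1 / 0.8464 = 625/529 ≈ 1.181474

1.0870, 1.1815


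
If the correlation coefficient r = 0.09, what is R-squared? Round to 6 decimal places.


R^2 = r^2 = (0.09)^2 = 0.0081

0.008100


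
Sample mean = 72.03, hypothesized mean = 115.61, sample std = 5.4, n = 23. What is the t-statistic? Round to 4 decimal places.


t = (xbar - mu0) / (s/sqrt(n))
xbar - mu0 = 72.03 - 115.61 = -43.58
sqrt(23) ≈ 4.79583152
s/sqrt(n) = 5.4 / 4.79583152 ≈ 1.12597784
t = -43.58 / 1.12597784 ≈ -38.704137

-38.7041


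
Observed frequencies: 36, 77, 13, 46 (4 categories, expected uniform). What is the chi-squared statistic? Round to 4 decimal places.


chi2 = sum((O-E)^2/E), E = total/4
total = 172, E = 172/4 = 43
(36 - 43)^2 / 43 = 49 / 43 = 49/43 ≈ 1.139535
(77 - 43)^2 / 43 = 1156 / 43 = 1156/43 ≈ 26.883721
(13 - 43)^2 / 43 = 900 / 43 = 900/43 ≈ 20.930233
(46 - 43)^2 / 43 = 9 / 43 = 9/43 ≈ 0.209302
chi2 = 2114/43 ≈ 49.162791

49.1628


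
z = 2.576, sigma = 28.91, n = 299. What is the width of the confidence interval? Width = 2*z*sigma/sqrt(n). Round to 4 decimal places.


width = 2*z*sigma/sqrt(n)
2*z*sigma = 2 * 2.576 * 28.91 = 148.94432
sqrt(299) ≈ 17.291616
width = 148.94432 / 17.291616 ≈ 8.613672

8.6137


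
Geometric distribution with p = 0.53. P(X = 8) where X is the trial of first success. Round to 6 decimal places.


P = (1-p)^(k-1) * p
(1-p)^(k-1) = 0.47^7 ≈ 0.005066231
P = 0.005066231 * 0.53 ≈ 0.002685103

0.002685


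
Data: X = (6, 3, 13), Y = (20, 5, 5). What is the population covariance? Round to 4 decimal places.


Cov = (1/n)*sum((xi-xbar)(yi-ybar))
n = 3, xbar = 22/3 ≈ 7.333333, ybar = 30/3 = 10
sum((xi-xbar)(yi-ybar)) = -20
Cov = -20 / 3 = -20/3 ≈ -6.666667

-6.6667


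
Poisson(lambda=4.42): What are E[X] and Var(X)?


E[X] = Var(X) = lambda = 4.42

4.42, 4.42


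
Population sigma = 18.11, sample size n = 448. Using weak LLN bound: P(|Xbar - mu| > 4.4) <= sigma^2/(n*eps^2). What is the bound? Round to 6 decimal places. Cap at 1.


bound = min(1, sigma^2/(n*eps^2))
sigma^2 = 18.11^2 = 327.9721
n*eps^2 = 448 * 4.4^2 = 448 * 19.36 = 8673.28
sigma^2/(n*eps^2) = 327.9721 / 8673.28 ≈ 0.03781408

0.037814


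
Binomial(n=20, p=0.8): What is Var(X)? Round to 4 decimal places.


Var = n*p*(1-p) = 20 * 0.8 * 0.2 = 3.2

3.2000


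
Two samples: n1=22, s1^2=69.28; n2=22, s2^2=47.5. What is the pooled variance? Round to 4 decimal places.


sp^2 = ((n1-1)*s1^2 + (n2-1)*s2^2)/(n1+n2-2)
(n1-1)*s1^2 = 21 * 69.28 = 1454.88
(n2-1)*s2^2 = 21 * 47.5 = 997.5
numerator = 1454.88 + 997.5 = 2452.38
n1+n2-2 = 42
sp^2 = 2452.38 / 42 = 58.39

58.3900


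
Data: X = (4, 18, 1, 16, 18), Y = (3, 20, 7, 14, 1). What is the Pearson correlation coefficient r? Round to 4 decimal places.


r = sum((xi-xbar)(yi-ybar)) / sqrt(sum((xi-xbar)^2) * sum((yi-ybar)^2))
n = 5, xbar = 57/5 = 11.4, ybar = 45/5 = 9
Sxy = sum((xi-xbar)(yi-ybar)) = 108
Sxx = sum((xi-xbar)^2) = 271.2
Syy = sum((yi-ybar)^2) = 250
sqrt(Sxx*Syy) ≈ 260.384331
r = Sxy / sqrt(Sxx*Syy) = 108 / 260.384331 ≈ 0.414772

0.4148


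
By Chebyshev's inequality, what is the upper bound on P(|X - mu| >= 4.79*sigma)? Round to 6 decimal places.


P <= 1/k^2
k^2 = 4.79^2 = 22.9441
1/k^2 = 1 / 22.9441 ≈ 0.04358419

0.043584


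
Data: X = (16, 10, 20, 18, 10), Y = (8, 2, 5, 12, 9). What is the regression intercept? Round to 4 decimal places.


a = ybar - b*xbar, where b = sum((xi-xbar)(yi-ybar)) / sum((xi-xbar)^2)
n = 5, xbar = 74/5 = 14.8, ybar = 36/5 = 7.2
Sxy = sum((xi-xbar)(yi-ybar)) = 21.2
Sxx = sum((xi-xbar)^2) = 84.8
b = Sxy / Sxx = 0.25
a = 7.2 - 0.25 * 14.8 = 3.5

3.5000


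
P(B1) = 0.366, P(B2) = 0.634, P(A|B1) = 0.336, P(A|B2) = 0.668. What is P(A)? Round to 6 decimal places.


P(A) = P(A|B1)*P(B1) + P(A|B2)*P(B2)
P(A|B1)*P(B1) = 0.336 * 0.366 = 0.122976
P(A|B2)*P(B2) = 0.668 * 0.634 = 0.423512
P(A) = 0.122976 + 0.423512 = 0.546488

0.546488


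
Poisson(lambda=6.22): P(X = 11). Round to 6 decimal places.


P = e^(-lam) * lam^k / k!
e^(-6.22) ≈ 0.001989245
lam^k = 6.22^11 ≈ 539130909.559256
k! = 11! = 39916800
P = 0.001989245 * 539130909.559256 / 39916800 ≈ 0.026867

0.026867


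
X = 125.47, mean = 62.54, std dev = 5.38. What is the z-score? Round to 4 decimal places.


z = (X - mu) / sigma
X - mu = 125.47 - 62.54 = 62.93
z = 62.93 / 5.38 = 6293/538 ≈ 11.697026

11.6970


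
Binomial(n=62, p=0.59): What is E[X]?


E[X] = n*p = 62 * 0.59 = 36.58

36.58


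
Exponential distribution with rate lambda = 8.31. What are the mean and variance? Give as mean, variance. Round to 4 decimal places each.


mean = 1/lam, var = 1/lam^2
mean = 1 / 8.31 = 100/831 ≈ 0.120337
lam^2 = 8.31^2 = 69.0561
var = 1 / 69.0561 ≈ 0.014481

0.1203, 0.0145


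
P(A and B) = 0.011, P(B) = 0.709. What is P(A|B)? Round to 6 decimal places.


P(A|B) = P(A and B) / P(B) = 0.011 / 0.709 = 11/709 ≈ 0.01551481

0.015515


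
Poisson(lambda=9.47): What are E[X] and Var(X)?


E[X] = Var(X) = lambda = 9.47

9.47, 9.47


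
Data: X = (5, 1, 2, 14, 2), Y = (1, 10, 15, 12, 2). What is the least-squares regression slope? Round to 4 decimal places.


b = sum((xi-xbar)(yi-ybar)) / sum((xi-xbar)^2)
n = 5, xbar = 24/5 = 4.8, ybar = 40/5 = 8
Sxy = sum((xi-xbar)(yi-ybar)) = 25
Sxx = sum((xi-xbar)^2) = 114.8
b = Sxy / Sxx = 125/574 ≈ 0.217770

0.2178


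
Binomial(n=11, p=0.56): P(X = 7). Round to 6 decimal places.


P = C(n,k) * p^k * (1-p)^(n-k)
C(11,7) = 330
p^k = 0.56^7 ≈ 0.01727095
(1-p)^(n-k) = 0.44^4 = 0.03748096
P = 330 * 0.01727095 * 0.03748096 ≈ 0.213619

0.213619


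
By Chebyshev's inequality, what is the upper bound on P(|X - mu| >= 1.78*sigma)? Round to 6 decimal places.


P <= 1/k^2
k^2 = 1.78^2 = 3.1684
1/k^2 = 1 / 3.1684 = 2500/7921 ≈ 0.31561672

0.315617


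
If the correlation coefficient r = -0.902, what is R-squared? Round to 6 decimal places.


R^2 = r^2 = (-0.902)^2 = 0.813604

0.813604


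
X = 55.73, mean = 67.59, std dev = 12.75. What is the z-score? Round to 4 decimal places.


z = (X - mu) / sigma
X - mu = 55.73 - 67.59 = -11.86
z = -11.86 / 12.75 = -1186/1275 ≈ -0.930196

-0.9302


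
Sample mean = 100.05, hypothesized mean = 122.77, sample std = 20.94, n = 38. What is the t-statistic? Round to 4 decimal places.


t = (xbar - mu0) / (s/sqrt(n))
xbar - mu0 = 100.05 - 122.77 = -22.72
sqrt(38) ≈ 6.16441400
s/sqrt(n) = 20.94 / 6.16441400 ≈ 3.39691656
t = -22.72 / 3.39691656 ≈ -6.688419

-6.6884


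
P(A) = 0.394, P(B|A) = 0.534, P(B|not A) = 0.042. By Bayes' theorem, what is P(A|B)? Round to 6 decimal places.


P(A|B) = P(B|A)*P(A) / P(B), P(B) = P(B|A)*P(A) + P(B|not A)*P(not A)
P(B|A)*P(A) = 0.534 * 0.394 = 0.210396
P(B|not A)*P(not A) = 0.042 * 0.606 = 0.025452
P(B) = 0.210396 + 0.025452 = 0.235848
P(A|B) = 0.210396 / 0.235848 ≈ 0.89208304

0.892083


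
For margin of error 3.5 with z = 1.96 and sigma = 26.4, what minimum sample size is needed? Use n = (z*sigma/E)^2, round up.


z*sigma/E = 1.96 * 26.4 / 3.5 = 14.784
(z*sigma/E)^2 = 218.566656
round up: n = 219

219


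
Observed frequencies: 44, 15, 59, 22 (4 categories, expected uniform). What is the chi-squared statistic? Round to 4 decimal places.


chi2 = sum((O-E)^2/E), E = total/4
total = 140, E = 140/4 = 35
(44 - 35)^2 / 35 = 81 / 35 = 81/35 ≈ 2.314286
(15 - 35)^2 / 35 = 400 / 35 = 80/7 ≈ 11.428571
(59 - 35)^2 / 35 = 576 / 35 = 576/35 ≈ 16.457143
(22 - 35)^2 / 35 = 169 / 35 = 169/35 ≈ 4.828571
chi2 = 1226/35 ≈ 35.028571

35.0286


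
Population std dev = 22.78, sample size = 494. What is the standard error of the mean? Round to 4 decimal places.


SE = sigma / sqrt(n)
sqrt(494) ≈ 22.226111
SE = 22.78 / 22.226111 ≈ 1.024921

1.0249


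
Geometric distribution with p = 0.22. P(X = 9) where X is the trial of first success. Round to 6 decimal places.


P = (1-p)^(k-1) * p
(1-p)^(k-1) = 0.78^8 ≈ 0.1370114
P = 0.1370114 * 0.22 ≈ 0.03014252

0.030143


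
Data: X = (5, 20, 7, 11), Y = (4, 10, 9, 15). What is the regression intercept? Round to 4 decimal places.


a = ybar - b*xbar, where b = sum((xi-xbar)(yi-ybar)) / sum((xi-xbar)^2)
n = 4, xbar = 43/4 = 10.75, ybar = 38/4 = 9.5
Sxy = sum((xi-xbar)(yi-ybar)) = 39.5
Sxx = sum((xi-xbar)^2) = 132.75
b = Sxy / Sxx = 158/531 ≈ 0.297552
a = 9.5 - 0.297552 * 10.75 = 3346/531 ≈ 6.301318

6.3013


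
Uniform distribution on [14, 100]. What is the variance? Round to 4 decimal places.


Var = (b-a)^2 / 12
(b-a)^2 = (100 - 14)^2 = 7396
Var = 7396/12 ≈ 616.333333

616.3333


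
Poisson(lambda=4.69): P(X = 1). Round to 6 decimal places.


P = e^(-lam) * lam^k / k!
e^(-4.69) ≈ 0.009186686
lam^k = 4.69^1 = 4.69
k! = 1! = 1
P = 0.009186686 * 4.69 / 1 ≈ 0.043086

0.043086


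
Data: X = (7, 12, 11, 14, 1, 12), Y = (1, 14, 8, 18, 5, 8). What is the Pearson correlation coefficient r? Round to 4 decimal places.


r = sum((xi-xbar)(yi-ybar)) / sqrt(sum((xi-xbar)^2) * sum((yi-ybar)^2))
n = 6, xbar = 57/6 = 9.5, ybar = 54/6 = 9
Sxy = sum((xi-xbar)(yi-ybar)) = 103
Sxx = sum((xi-xbar)^2) = 113.5
Syy = sum((yi-ybar)^2) = 188
sqrt(Sxx*Syy) ≈ 146.075323
r = Sxy / sqrt(Sxx*Syy) = 103 / 146.075323 ≈ 0.705116

0.7051


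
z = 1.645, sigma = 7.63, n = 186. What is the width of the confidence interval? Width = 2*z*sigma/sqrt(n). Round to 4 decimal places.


width = 2*z*sigma/sqrt(n)
2*z*sigma = 2 * 1.645 * 7.63 = 25.1027
sqrt(186) ≈ 13.638182
width = 25.1027 / 13.638182 ≈ 1.840619

1.8406


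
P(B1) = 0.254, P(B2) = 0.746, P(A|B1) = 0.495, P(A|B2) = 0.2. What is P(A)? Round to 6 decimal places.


P(A) = P(A|B1)*P(B1) + P(A|B2)*P(B2)
P(A|B1)*P(B1) = 0.495 * 0.254 = 0.12573
P(A|B2)*P(B2) = 0.2 * 0.746 = 0.1492
P(A) = 0.12573 + 0.1492 = 0.27493

0.274930


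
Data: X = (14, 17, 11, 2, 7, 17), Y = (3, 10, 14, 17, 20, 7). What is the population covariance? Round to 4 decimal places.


Cov = (1/n)*sum((xi-xbar)(yi-ybar))
n = 6, xbar = 68/6 = 34/3 ≈ 11.333333, ybar = 71/6 ≈ 11.833333
sum((xi-xbar)(yi-ybar)) = -437/3 ≈ -145.666667
Cov = -145.666667 / 6 = -437/18 ≈ -24.277778

-24.2778


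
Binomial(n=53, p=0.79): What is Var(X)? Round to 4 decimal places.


Var = n*p*(1-p) = 53 * 0.79 * 0.21 = 8.7927

8.7927


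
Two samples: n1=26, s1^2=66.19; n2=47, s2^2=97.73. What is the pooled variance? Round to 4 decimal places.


sp^2 = ((n1-1)*s1^2 + (n2-1)*s2^2)/(n1+n2-2)
(n1-1)*s1^2 = 25 * 66.19 = 1654.75
(n2-1)*s2^2 = 46 * 97.73 = 4495.58
numerator = 1654.75 + 4495.58 = 6150.33
n1+n2-2 = 71
sp^2 = 6150.33 / 71 = 615033/7100 ≈ 86.624366

86.6244


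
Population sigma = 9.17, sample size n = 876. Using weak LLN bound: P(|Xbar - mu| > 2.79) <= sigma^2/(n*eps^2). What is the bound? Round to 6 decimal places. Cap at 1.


bound = min(1, sigma^2/(n*eps^2))
sigma^2 = 9.17^2 = 84.0889
n*eps^2 = 876 * 2.79^2 = 876 * 7.7841 = 6818.8716
sigma^2/(n*eps^2) = 84.0889 / 6818.8716 ≈ 0.01233179

0.012332


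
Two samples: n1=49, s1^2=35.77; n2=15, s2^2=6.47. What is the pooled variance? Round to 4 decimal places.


sp^2 = ((n1-1)*s1^2 + (n2-1)*s2^2)/(n1+n2-2)
(n1-1)*s1^2 = 48 * 35.77 = 1716.96
(n2-1)*s2^2 = 14 * 6.47 = 90.58
numerator = 1716.96 + 90.58 = 1807.54
n1+n2-2 = 62
sp^2 = 1807.54 / 62 = 90377/3100 ≈ 29.153871

29.1539


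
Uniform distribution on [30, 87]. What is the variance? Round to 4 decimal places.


Var = (b-a)^2 / 12
(b-a)^2 = (87 - 30)^2 = 3249
Var = 3249/12 = 270.75

270.7500


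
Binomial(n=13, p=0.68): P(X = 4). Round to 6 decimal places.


P = C(n,k) * p^k * (1-p)^(n-k)
C(13,4) = 715
p^k = 0.68^4 ≈ 0.2138138
(1-p)^(n-k) = 0.32^9 ≈ 0.00003518437
P = 715 * 0.2138138 * 0.00003518437 ≈ 0.005379

0.005379


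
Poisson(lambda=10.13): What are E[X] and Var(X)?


E[X] = Var(X) = lambda = 10.13

10.13, 10.13


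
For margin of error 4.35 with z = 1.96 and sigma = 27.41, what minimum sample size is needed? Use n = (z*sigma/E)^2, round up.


z*sigma/E = 1.96 * 27.41 / 4.35 ≈ 12.350253
(z*sigma/E)^2 ≈ 152.528746
round up: n = 153

153


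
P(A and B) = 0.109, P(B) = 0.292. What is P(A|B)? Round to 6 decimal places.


P(A|B) = P(A and B) / P(B) = 0.109 / 0.292 = 109/292 ≈ 0.37328767

0.373288


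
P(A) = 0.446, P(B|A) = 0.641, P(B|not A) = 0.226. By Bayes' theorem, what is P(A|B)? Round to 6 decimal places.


P(A|B) = P(B|A)*P(A) / P(B), P(B) = P(B|A)*P(A) + P(B|not A)*P(not A)
P(B|A)*P(A) = 0.641 * 0.446 = 0.285886
P(B|not A)*P(not A) = 0.226 * 0.554 = 0.125204
P(B) = 0.285886 + 0.125204 = 0.41109
P(A|B) = 0.285886 / 0.41109 ≈ 0.69543409

0.695434


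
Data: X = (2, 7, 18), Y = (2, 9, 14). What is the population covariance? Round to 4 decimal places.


Cov = (1/n)*sum((xi-xbar)(yi-ybar))
n = 3, xbar = 27/3 = 9, ybar = 25/3 ≈ 8.333333
sum((xi-xbar)(yi-ybar)) = 94
Cov = 94 / 3 = 94/3 ≈ 31.333333

31.3333


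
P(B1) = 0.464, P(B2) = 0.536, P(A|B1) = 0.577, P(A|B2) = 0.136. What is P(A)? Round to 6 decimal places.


P(A) = P(A|B1)*P(B1) + P(A|B2)*P(B2)
P(A|B1)*P(B1) = 0.577 * 0.464 = 0.267728
P(A|B2)*P(B2) = 0.136 * 0.536 = 0.072896
P(A) = 0.267728 + 0.072896 = 0.340624

0.340624


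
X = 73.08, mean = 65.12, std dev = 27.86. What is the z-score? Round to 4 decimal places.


z = (X - mu) / sigma
X - mu = 73.08 - 65.12 = 7.96
z = 7.96 / 27.86 = 2/7 ≈ 0.285714

0.2857


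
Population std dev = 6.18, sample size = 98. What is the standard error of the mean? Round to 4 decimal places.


SE = sigma / sqrt(n)
sqrt(98) ≈ 9.899495
SE = 6.18 / 9.899495 ≈ 0.624274

0.6243


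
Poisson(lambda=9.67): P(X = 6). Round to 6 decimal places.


P = e^(-lam) * lam^k / k!
e^(-9.67) ≈ 0.00006314986
lam^k = 9.67^6 ≈ 817633.815294
k! = 6! = 720
P = 0.00006314986 * 817633.815294 / 720 ≈ 0.071713

0.071713


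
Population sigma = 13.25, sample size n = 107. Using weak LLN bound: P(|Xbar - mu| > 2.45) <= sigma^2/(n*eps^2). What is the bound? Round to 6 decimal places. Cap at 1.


bound = min(1, sigma^2/(n*eps^2))
sigma^2 = 13.25^2 = 175.5625
n*eps^2 = 107 * 2.45^2 = 107 * 6.0025 = 642.2675
sigma^2/(n*eps^2) = 175.5625 / 642.2675 ≈ 0.27334794

0.273348


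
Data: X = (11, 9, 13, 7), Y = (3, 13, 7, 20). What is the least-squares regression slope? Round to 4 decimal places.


b = sum((xi-xbar)(yi-ybar)) / sum((xi-xbar)^2)
n = 4, xbar = 40/4 = 10, ybar = 43/4 = 10.75
Sxy = sum((xi-xbar)(yi-ybar)) = -49
Sxx = sum((xi-xbar)^2) = 20
b = Sxy / Sxx = -2.45

-2.4500


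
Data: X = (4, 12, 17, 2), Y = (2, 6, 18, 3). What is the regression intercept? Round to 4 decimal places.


a = ybar - b*xbar, where b = sum((xi-xbar)(yi-ybar)) / sum((xi-xbar)^2)
n = 4, xbar = 35/4 = 8.75, ybar = 29/4 = 7.25
Sxy = sum((xi-xbar)(yi-ybar)) = 138.25
Sxx = sum((xi-xbar)^2) = 146.75
b = Sxy / Sxx = 553/587 ≈ 0.942078
a = 7.25 - 0.942078 * 8.75 = -583/587 ≈ -0.993186

-0.9932


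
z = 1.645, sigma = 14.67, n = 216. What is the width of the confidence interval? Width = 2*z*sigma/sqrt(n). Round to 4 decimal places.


width = 2*z*sigma/sqrt(n)
2*z*sigma = 2 * 1.645 * 14.67 = 48.2643
sqrt(216) ≈ 14.696938
width = 48.2643 / 14.696938 ≈ 3.283970

3.2840


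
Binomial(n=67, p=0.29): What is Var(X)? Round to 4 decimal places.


Var = n*p*(1-p) = 67 * 0.29 * 0.71 = 13.7953

13.7953


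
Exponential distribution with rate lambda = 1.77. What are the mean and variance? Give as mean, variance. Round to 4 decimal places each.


mean = 1/lam, var = 1/lam^2
mean = 1 / 1.77 = 100/177 ≈ 0.564972
lam^2 = 1.77^2 = 3.1329
var = 1 / 3.1329 ≈ 0.319193

0.5650, 0.3192


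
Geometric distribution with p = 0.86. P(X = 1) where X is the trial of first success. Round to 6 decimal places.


P = (1-p)^(k-1) * p
(1-p)^(k-1) = 0.14^0 = 1
P = 1 * 0.86 = 0.86

0.860000


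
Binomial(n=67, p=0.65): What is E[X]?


E[X] = n*p = 67 * 0.65 = 43.55

43.55


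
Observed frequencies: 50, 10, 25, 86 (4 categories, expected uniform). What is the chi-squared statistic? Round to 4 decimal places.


chi2 = sum((O-E)^2/E), E = total/4
total = 171, E = 171/4 = 42.75
(50 - 42.75)^2 / 42.75 = 52.5625 / 42.75 = 841/684 ≈ 1.229532
(10 - 42.75)^2 / 42.75 = 1072.5625 / 42.75 = 17161/684 ≈ 25.089181
(25 - 42.75)^2 / 42.75 = 315.0625 / 42.75 = 5041/684 ≈ 7.369883
(86 - 42.75)^2 / 42.75 = 1870.5625 / 42.75 = 29929/684 ≈ 43.755848
chi2 = 697/9 ≈ 77.444444

77.4444


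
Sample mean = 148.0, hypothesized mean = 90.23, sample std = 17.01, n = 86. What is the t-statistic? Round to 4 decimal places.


t = (xbar - mu0) / (s/sqrt(n))
xbar - mu0 = 148.0 - 90.23 = 57.77
sqrt(86) ≈ 9.27361850
s/sqrt(n) = 17.01 / 9.27361850 ≈ 1.83423547
t = 57.77 / 1.83423547 ≈ 31.495411

31.4954


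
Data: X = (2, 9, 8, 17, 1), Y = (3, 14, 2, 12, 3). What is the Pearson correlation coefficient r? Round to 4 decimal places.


r = sum((xi-xbar)(yi-ybar)) / sqrt(sum((xi-xbar)^2) * sum((yi-ybar)^2))
n = 5, xbar = 37/5 = 7.4, ybar = 34/5 = 6.8
Sxy = sum((xi-xbar)(yi-ybar)) = 103.4
Sxx = sum((xi-xbar)^2) = 165.2
Syy = sum((yi-ybar)^2) = 130.8
sqrt(Sxx*Syy) ≈ 146.997143
r = Sxy / sqrt(Sxx*Syy) = 103.4 / 146.997143 ≈ 0.703415

0.7034


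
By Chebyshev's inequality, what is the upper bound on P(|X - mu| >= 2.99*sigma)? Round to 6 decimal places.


P <= 1/k^2
k^2 = 2.99^2 = 8.9401
1/k^2 = 1 / 8.9401 ≈ 0.11185557

0.111856


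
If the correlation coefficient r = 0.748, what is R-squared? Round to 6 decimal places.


R^2 = r^2 = (0.748)^2 = 0.559504

0.559504


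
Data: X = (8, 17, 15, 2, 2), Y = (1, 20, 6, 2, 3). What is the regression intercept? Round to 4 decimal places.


a = ybar - b*xbar, where b = sum((xi-xbar)(yi-ybar)) / sum((xi-xbar)^2)
n = 5, xbar = 44/5 = 8.8, ybar = 32/5 = 6.4
Sxy = sum((xi-xbar)(yi-ybar)) = 166.4
Sxx = sum((xi-xbar)^2) = 198.8
b = Sxy / Sxx = 416/497 ≈ 0.837022
a = 6.4 - 0.837022 * 8.8 = -480/497 ≈ -0.965795

-0.9658


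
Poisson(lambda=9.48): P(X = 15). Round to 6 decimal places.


P = e^(-lam) * lam^k / k!
e^(-9.48) ≈ 0.00007636394
lam^k = 9.48^15 ≈ 448874629915804.897036
k! = 15! = 1307674368000
P = 0.00007636394 * 448874629915804.897036 / 1307674368000 ≈ 0.026213

0.026213


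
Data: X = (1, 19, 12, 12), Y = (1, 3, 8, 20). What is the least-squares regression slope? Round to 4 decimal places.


b = sum((xi-xbar)(yi-ybar)) / sum((xi-xbar)^2)
n = 4, xbar = 44/4 = 11, ybar = 32/4 = 8
Sxy = sum((xi-xbar)(yi-ybar)) = 42
Sxx = sum((xi-xbar)^2) = 166
b = Sxy / Sxx = 21/83 ≈ 0.253012

0.2530


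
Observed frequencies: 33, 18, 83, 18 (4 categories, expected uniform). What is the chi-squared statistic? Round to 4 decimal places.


chi2 = sum((O-E)^2/E), E = total/4
total = 152, E = 152/4 = 38
(33 - 38)^2 / 38 = 25 / 38 = 25/38 ≈ 0.657895
(18 - 38)^2 / 38 = 400 / 38 = 200/19 ≈ 10.526316
(83 - 38)^2 / 38 = 2025 / 38 = 2025/38 ≈ 53.289474
(18 - 38)^2 / 38 = 400 / 38 = 200/19 ≈ 10.526316
chi2 = 75

75.0000


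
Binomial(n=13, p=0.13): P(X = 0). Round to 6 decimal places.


P = C(n,k) * p^k * (1-p)^(n-k)
C(13,0) = 1
p^k = 0.13^0 = 1
(1-p)^(n-k) = 0.87^13 ≈ 0.1635876
P = 1 * 1 * 0.1635876 ≈ 0.163588

0.163588


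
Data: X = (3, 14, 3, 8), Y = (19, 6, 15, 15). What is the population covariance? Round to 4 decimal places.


Cov = (1/n)*sum((xi-xbar)(yi-ybar))
n = 4, xbar = 28/4 = 7, ybar = 55/4 = 13.75
sum((xi-xbar)(yi-ybar)) = -79
Cov = -79 / 4 = -19.75

-19.7500


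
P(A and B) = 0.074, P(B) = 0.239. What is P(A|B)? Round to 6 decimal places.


P(A|B) = P(A and B) / P(B) = 0.074 / 0.239 = 74/239 ≈ 0.30962343

0.309623


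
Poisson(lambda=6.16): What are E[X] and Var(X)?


E[X] = Var(X) = lambda = 6.16

6.16, 6.16


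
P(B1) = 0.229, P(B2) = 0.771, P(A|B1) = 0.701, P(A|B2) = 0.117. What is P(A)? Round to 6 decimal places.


P(A) = P(A|B1)*P(B1) + P(A|B2)*P(B2)
P(A|B1)*P(B1) = 0.701 * 0.229 = 0.160529
P(A|B2)*P(B2) = 0.117 * 0.771 = 0.090207
P(A) = 0.160529 + 0.090207 = 0.250736

0.250736


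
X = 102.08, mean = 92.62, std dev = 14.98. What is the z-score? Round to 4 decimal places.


z = (X - mu) / sigma
X - mu = 102.08 - 92.62 = 9.46
z = 9.46 / 14.98 = 473/749 ≈ 0.631509

0.6315


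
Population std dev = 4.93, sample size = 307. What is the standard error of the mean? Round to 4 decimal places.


SE = sigma / sqrt(n)
sqrt(307) ≈ 17.521415
SE = 4.93 / 17.521415 ≈ 0.281370

0.2814


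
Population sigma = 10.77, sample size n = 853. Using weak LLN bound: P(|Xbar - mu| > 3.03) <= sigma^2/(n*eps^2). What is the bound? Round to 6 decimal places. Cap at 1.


bound = min(1, sigma^2/(n*eps^2))
sigma^2 = 10.77^2 = 115.9929
n*eps^2 = 853 * 3.03^2 = 853 * 9.1809 = 7831.3077
sigma^2/(n*eps^2) = 115.9929 / 7831.3077 ≈ 0.01481143

0.014811


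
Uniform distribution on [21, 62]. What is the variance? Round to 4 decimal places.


Var = (b-a)^2 / 12
(b-a)^2 = (62 - 21)^2 = 1681
Var = 1681/12 ≈ 140.083333

140.0833


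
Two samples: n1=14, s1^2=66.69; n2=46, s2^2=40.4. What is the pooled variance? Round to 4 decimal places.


sp^2 = ((n1-1)*s1^2 + (n2-1)*s2^2)/(n1+n2-2)
(n1-1)*s1^2 = 13 * 66.69 = 866.97
(n2-1)*s2^2 = 45 * 40.4 = 1818
numerator = 866.97 + 1818 = 2684.97
n1+n2-2 = 58
sp^2 = 2684.97 / 58 = 268497/5800 ≈ 46.292586

46.2926


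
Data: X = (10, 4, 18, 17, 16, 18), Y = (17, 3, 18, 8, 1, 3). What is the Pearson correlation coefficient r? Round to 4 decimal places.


r = sum((xi-xbar)(yi-ybar)) / sqrt(sum((xi-xbar)^2) * sum((yi-ybar)^2))
n = 6, xbar = 83/6 ≈ 13.833333, ybar = 50/6 = 25/3 ≈ 8.333333
Sxy = sum((xi-xbar)(yi-ybar)) = 61/3 ≈ 20.333333
Sxx = sum((xi-xbar)^2) = 965/6 ≈ 160.833333
Syy = sum((yi-ybar)^2) = 838/3 ≈ 279.333333
sqrt(Sxx*Syy) ≈ 211.957805
r = Sxy / sqrt(Sxx*Syy) = 20.333333 / 211.957805 ≈ 0.095931

0.0959


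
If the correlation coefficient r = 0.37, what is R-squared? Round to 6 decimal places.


R^2 = r^2 = (0.37)^2 = 0.1369

0.136900


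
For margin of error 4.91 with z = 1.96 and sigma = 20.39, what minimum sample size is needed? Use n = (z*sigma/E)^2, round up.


z*sigma/E = 1.96 * 20.39 / 4.91 ≈ 8.139389
(z*sigma/E)^2 ≈ 66.249653
round up: n = 67

67


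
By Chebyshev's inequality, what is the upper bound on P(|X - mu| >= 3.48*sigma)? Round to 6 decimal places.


P <= 1/k^2
k^2 = 3.48^2 = 12.1104
1/k^2 = 1 / 12.1104 = 625/7569 ≈ 0.08257366

0.082574


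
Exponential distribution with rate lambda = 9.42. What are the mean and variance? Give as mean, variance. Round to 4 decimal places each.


mean = 1/lam, var = 1/lam^2
mean = 1 / 9.42 = 50/471 ≈ 0.106157
lam^2 = 9.42^2 = 88.7364
var = 1 / 88.7364 ≈ 0.011269

0.1062, 0.0113


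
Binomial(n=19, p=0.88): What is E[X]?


E[X] = n*p = 19 * 0.88 = 16.72

16.72


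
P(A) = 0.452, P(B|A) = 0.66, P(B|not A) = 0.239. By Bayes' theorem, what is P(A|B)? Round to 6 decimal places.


P(A|B) = P(B|A)*P(A) / P(B), P(B) = P(B|A)*P(A) + P(B|not A)*P(not A)
P(B|A)*P(A) = 0.66 * 0.452 = 0.29832
P(B|not A)*P(not A) = 0.239 * 0.548 = 0.130972
P(B) = 0.29832 + 0.130972 = 0.429292
P(A|B) = 0.29832 / 0.429292 ≈ 0.69491162

0.694912


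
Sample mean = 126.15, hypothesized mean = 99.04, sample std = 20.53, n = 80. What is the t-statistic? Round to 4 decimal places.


t = (xbar - mu0) / (s/sqrt(n))
xbar - mu0 = 126.15 - 99.04 = 27.11
sqrt(80) ≈ 8.94427191
s/sqrt(n) = 20.53 / 8.94427191 ≈ 2.29532378
t = 27.11 / 2.29532378 ≈ 11.810970

11.8110


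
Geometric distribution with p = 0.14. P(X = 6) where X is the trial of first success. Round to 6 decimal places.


P = (1-p)^(k-1) * p
(1-p)^(k-1) = 0.86^5 ≈ 0.4704270
P = 0.4704270 * 0.14 ≈ 0.06585978

0.065860


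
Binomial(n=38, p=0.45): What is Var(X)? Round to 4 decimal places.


Var = n*p*(1-p) = 38 * 0.45 * 0.55 = 9.405

9.4050


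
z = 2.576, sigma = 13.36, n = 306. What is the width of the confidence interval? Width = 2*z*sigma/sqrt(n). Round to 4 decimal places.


width = 2*z*sigma/sqrt(n)
2*z*sigma = 2 * 2.576 * 13.36 = 68.83072
sqrt(306) ≈ 17.492856
width = 68.83072 / 17.492856 ≈ 3.934790

3.9348


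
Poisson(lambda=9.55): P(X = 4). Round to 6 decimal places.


P = e^(-lam) * lam^k / k!
e^(-9.55) ≈ 0.00007120126
lam^k = 9.55^4 ≈ 8317.896006
k! = 4! = 24
P = 0.00007120126 * 8317.896006 / 24 ≈ 0.024677

0.024677


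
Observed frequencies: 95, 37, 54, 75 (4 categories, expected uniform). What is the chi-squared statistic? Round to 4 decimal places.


chi2 = sum((O-E)^2/E), E = total/4
total = 261, E = 261/4 = 65.25
(95 - 65.25)^2 / 65.25 = 885.0625 / 65.25 = 14161/1044 ≈ 13.564176
(37 - 65.25)^2 / 65.25 = 798.0625 / 65.25 = 12769/1044 ≈ 12.230843
(54 - 65.25)^2 / 65.25 = 126.5625 / 65.25 = 225/116 ≈ 1.939655
(75 - 65.25)^2 / 65.25 = 95.0625 / 65.25 = 169/116 ≈ 1.456897
chi2 = 7619/261 ≈ 29.191571

29.1916


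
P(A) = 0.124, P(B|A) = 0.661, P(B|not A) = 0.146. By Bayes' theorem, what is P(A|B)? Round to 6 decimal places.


P(A|B) = P(B|A)*P(A) / P(B), P(B) = P(B|A)*P(A) + P(B|not A)*P(not A)
P(B|A)*P(A) = 0.661 * 0.124 = 0.081964
P(B|not A)*P(not A) = 0.146 * 0.876 = 0.127896
P(B) = 0.081964 + 0.127896 = 0.20986
P(A|B) = 0.081964 / 0.20986 ≈ 0.39056514

0.390565


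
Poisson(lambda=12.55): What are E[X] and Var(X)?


E[X] = Var(X) = lambda = 12.55

12.55, 12.55


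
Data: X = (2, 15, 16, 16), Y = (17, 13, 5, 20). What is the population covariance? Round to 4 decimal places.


Cov = (1/n)*sum((xi-xbar)(yi-ybar))
n = 4, xbar = 49/4 = 12.25, ybar = 55/4 = 13.75
sum((xi-xbar)(yi-ybar)) = -44.75
Cov = -44.75 / 4 = -11.1875

-11.1875


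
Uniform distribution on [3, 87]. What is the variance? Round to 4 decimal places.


Var = (b-a)^2 / 12
(b-a)^2 = (87 - 3)^2 = 7056
Var = 7056/12 = 588

588.0000


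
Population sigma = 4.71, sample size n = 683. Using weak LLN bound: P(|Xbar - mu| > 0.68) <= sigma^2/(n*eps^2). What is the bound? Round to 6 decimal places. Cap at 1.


bound = min(1, sigma^2/(n*eps^2))
sigma^2 = 4.71^2 = 22.1841
n*eps^2 = 683 * 0.68^2 = 683 * 0.4624 = 315.8192
sigma^2/(n*eps^2) = 22.1841 / 315.8192 ≈ 0.07024304

0.070243


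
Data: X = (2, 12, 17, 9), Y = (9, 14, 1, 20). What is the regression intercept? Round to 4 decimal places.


a = ybar - b*xbar, where b = sum((xi-xbar)(yi-ybar)) / sum((xi-xbar)^2)
n = 4, xbar = 40/4 = 10, ybar = 44/4 = 11
Sxy = sum((xi-xbar)(yi-ybar)) = -57
Sxx = sum((xi-xbar)^2) = 118
b = Sxy / Sxx = -57/118 ≈ -0.483051
a = 11 - (-0.483051) * 10 = 934/59 ≈ 15.830508

15.8305


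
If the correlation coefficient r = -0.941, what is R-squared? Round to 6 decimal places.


R^2 = r^2 = (-0.941)^2 = 0.885481

0.885481


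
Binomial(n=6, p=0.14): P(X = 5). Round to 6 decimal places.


P = C(n,k) * p^k * (1-p)^(n-k)
C(6,5) = 6
p^k = 0.14^5 = 0.0000537824
(1-p)^(n-k) = 0.86^1 = 0.86
P = 6 * 0.0000537824 * 0.86 ≈ 0.000278

0.000278


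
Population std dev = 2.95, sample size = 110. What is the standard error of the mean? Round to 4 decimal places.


SE = sigma / sqrt(n)
sqrt(110) ≈ 10.488088
SE = 2.95 / 10.488088 ≈ 0.281271

0.2813


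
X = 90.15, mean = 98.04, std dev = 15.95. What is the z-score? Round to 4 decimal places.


z = (X - mu) / sigma
X - mu = 90.15 - 98.04 = -7.89
z = -7.89 / 15.95 = -789/1595 ≈ -0.494671

-0.4947


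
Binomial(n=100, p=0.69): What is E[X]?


E[X] = n*p = 100 * 0.69 = 69

69


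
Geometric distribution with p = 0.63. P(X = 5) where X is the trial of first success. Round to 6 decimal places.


P = (1-p)^(k-1) * p
(1-p)^(k-1) = 0.37^4 = 0.01874161
P = 0.01874161 * 0.63 ≈ 0.01180721

0.011807


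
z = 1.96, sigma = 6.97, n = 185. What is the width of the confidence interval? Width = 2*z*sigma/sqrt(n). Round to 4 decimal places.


width = 2*z*sigma/sqrt(n)
2*z*sigma = 2 * 1.96 * 6.97 = 27.3224
sqrt(185) ≈ 13.601471
width = 27.3224 / 13.601471 ≈ 2.008783

2.0088


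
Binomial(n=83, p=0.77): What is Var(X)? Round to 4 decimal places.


Var = n*p*(1-p) = 83 * 0.77 * 0.23 = 14.6993

14.6993


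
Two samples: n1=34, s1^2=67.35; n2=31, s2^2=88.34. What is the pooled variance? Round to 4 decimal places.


sp^2 = ((n1-1)*s1^2 + (n2-1)*s2^2)/(n1+n2-2)
(n1-1)*s1^2 = 33 * 67.35 = 2222.55
(n2-1)*s2^2 = 30 * 88.34 = 2650.2
numerator = 2222.55 + 2650.2 = 4872.75
n1+n2-2 = 63
sp^2 = 4872.75 / 63 = 6497/84 ≈ 77.345238

77.3452


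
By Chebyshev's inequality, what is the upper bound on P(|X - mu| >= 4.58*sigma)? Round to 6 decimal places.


P <= 1/k^2
k^2 = 4.58^2 = 20.9764
1/k^2 = 1 / 20.9764 ≈ 0.04767262

0.047673


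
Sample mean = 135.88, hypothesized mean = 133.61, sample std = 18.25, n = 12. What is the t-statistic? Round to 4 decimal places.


t = (xbar - mu0) / (s/sqrt(n))
xbar - mu0 = 135.88 - 133.61 = 2.27
sqrt(12) ≈ 3.46410162
s/sqrt(n) = 18.25 / 3.46410162 ≈ 5.26832121
t = 2.27 / 5.26832121 ≈ 0.430877

0.4309


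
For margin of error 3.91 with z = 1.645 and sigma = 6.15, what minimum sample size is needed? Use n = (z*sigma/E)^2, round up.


z*sigma/E = 1.645 * 6.15 / 3.91 ≈ 2.587404
(z*sigma/E)^2 ≈ 6.694660
round up: n = 7

7


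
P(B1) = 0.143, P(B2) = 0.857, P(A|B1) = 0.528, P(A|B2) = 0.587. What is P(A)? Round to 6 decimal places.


P(A) = P(A|B1)*P(B1) + P(A|B2)*P(B2)
P(A|B1)*P(B1) = 0.528 * 0.143 = 0.075504
P(A|B2)*P(B2) = 0.587 * 0.857 = 0.503059
P(A) = 0.075504 + 0.503059 = 0.578563

0.578563


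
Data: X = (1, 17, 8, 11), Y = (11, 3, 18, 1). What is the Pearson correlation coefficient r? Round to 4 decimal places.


r = sum((xi-xbar)(yi-ybar)) / sqrt(sum((xi-xbar)^2) * sum((yi-ybar)^2))
n = 4, xbar = 37/4 = 9.25, ybar = 33/4 = 8.25
Sxy = sum((xi-xbar)(yi-ybar)) = -88.25
Sxx = sum((xi-xbar)^2) = 132.75
Syy = sum((yi-ybar)^2) = 182.75
sqrt(Sxx*Syy) ≈ 155.756420
r = Sxy / sqrt(Sxx*Syy) = -88.25 / 155.756420 ≈ -0.566590

-0.5666


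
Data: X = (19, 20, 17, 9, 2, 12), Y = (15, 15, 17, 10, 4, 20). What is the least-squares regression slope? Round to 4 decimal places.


b = sum((xi-xbar)(yi-ybar)) / sum((xi-xbar)^2)
n = 6, xbar = 79/6 ≈ 13.166667, ybar = 81/6 = 13.5
Sxy = sum((xi-xbar)(yi-ybar)) = 145.5
Sxx = sum((xi-xbar)^2) = 1433/6 ≈ 238.833333
b = Sxy / Sxx = 873/1433 ≈ 0.609211

0.6092


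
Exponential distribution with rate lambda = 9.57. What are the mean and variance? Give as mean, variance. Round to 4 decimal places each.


mean = 1/lam, var = 1/lam^2
mean = 1 / 9.57 = 100/957 ≈ 0.104493
lam^2 = 9.57^2 = 91.5849
var = 1 / 91.5849 ≈ 0.010919

0.1045, 0.0109


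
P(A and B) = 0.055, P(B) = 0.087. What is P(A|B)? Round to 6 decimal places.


P(A|B) = P(A and B) / P(B) = 0.055 / 0.087 = 55/87 ≈ 0.63218391

0.632184


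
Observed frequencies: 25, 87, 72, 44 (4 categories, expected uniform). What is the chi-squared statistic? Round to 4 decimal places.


chi2 = sum((O-E)^2/E), E = total/4
total = 228, E = 228/4 = 57
(25 - 57)^2 / 57 = 1024 / 57 = 1024/57 ≈ 17.964912
(87 - 57)^2 / 57 = 900 / 57 = 300/19 ≈ 15.789474
(72 - 57)^2 / 57 = 225 / 57 = 75/19 ≈ 3.947368
(44 - 57)^2 / 57 = 169 / 57 = 169/57 ≈ 2.964912
chi2 = 122/3 ≈ 40.666667

40.6667


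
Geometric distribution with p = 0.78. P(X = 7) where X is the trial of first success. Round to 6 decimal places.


P = (1-p)^(k-1) * p
(1-p)^(k-1) = 0.22^6 ≈ 0.0001133799
P = 0.0001133799 * 0.78 ≈ 0.00008843633

0.000088


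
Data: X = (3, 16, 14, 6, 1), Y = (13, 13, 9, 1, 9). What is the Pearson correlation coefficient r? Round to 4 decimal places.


r = sum((xi-xbar)(yi-ybar)) / sqrt(sum((xi-xbar)^2) * sum((yi-ybar)^2))
n = 5, xbar = 40/5 = 8, ybar = 45/5 = 9
Sxy = sum((xi-xbar)(yi-ybar)) = 28
Sxx = sum((xi-xbar)^2) = 178
Syy = sum((yi-ybar)^2) = 96
sqrt(Sxx*Syy) ≈ 130.721077
r = Sxy / sqrt(Sxx*Syy) = 28 / 130.721077 ≈ 0.214197

0.2142


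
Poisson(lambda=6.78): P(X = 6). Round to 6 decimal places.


P = e^(-lam) * lam^k / k!
e^(-6.78) ≈ 0.001136275
lam^k = 6.78^6 ≈ 97135.540970
k! = 6! = 720
P = 0.001136275 * 97135.540970 / 720 ≈ 0.153295

0.153295


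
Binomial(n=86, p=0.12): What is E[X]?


E[X] = n*p = 86 * 0.12 = 10.32

10.32


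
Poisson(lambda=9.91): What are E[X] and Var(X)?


E[X] = Var(X) = lambda = 9.91

9.91, 9.91


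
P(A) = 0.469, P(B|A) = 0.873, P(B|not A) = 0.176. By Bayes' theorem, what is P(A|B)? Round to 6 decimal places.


P(A|B) = P(B|A)*P(A) / P(B), P(B) = P(B|A)*P(A) + P(B|not A)*P(not A)
P(B|A)*P(A) = 0.873 * 0.469 = 0.409437
P(B|not A)*P(not A) = 0.176 * 0.531 = 0.093456
P(B) = 0.409437 + 0.093456 = 0.502893
P(A|B) = 0.409437 / 0.502893 ≈ 0.81416325

0.814163


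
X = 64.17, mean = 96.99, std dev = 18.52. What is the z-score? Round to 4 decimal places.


z = (X - mu) / sigma
X - mu = 64.17 - 96.99 = -32.82
z = -32.82 / 18.52 = -1641/926 ≈ -1.772138

-1.7721


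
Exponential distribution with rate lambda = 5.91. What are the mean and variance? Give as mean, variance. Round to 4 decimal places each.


mean = 1/lam, var = 1/lam^2
mean = 1 / 5.91 = 100/591 ≈ 0.169205
lam^2 = 5.91^2 = 34.9281
var = 1 / 34.9281 ≈ 0.028630

0.1692, 0.0286


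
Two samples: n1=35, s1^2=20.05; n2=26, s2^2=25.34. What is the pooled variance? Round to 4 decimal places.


sp^2 = ((n1-1)*s1^2 + (n2-1)*s2^2)/(n1+n2-2)
(n1-1)*s1^2 = 34 * 20.05 = 681.7
(n2-1)*s2^2 = 25 * 25.34 = 633.5
numerator = 681.7 + 633.5 = 1315.2
n1+n2-2 = 59
sp^2 = 1315.2 / 59 = 6576/295 ≈ 22.291525

22.2915


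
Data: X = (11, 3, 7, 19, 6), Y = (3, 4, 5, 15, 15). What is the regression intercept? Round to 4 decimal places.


a = ybar - b*xbar, where b = sum((xi-xbar)(yi-ybar)) / sum((xi-xbar)^2)
n = 5, xbar = 46/5 = 9.2, ybar = 42/5 = 8.4
Sxy = sum((xi-xbar)(yi-ybar)) = 68.6
Sxx = sum((xi-xbar)^2) = 152.8
b = Sxy / Sxx = 343/764 ≈ 0.448953
a = 8.4 - 0.448953 * 9.2 = 1631/382 ≈ 4.269634

4.2696


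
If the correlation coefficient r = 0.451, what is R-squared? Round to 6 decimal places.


R^2 = r^2 = (0.451)^2 = 0.203401

0.203401


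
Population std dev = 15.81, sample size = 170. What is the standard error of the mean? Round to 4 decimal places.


SE = sigma / sqrt(n)
sqrt(170) ≈ 13.038405
SE = 15.81 / 13.038405 ≈ 1.212572

1.2126
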